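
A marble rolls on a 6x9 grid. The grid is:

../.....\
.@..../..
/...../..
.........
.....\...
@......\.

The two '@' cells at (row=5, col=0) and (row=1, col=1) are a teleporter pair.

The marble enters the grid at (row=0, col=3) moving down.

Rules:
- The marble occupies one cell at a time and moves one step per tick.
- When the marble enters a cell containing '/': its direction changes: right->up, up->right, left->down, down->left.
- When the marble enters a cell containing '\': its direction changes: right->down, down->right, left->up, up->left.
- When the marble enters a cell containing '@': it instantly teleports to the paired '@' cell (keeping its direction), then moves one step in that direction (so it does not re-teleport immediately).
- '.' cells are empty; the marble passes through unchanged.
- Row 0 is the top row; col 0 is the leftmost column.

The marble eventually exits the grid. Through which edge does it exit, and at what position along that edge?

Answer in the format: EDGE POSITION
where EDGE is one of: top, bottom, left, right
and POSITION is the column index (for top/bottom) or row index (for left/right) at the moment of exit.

Step 1: enter (0,3), '.' pass, move down to (1,3)
Step 2: enter (1,3), '.' pass, move down to (2,3)
Step 3: enter (2,3), '.' pass, move down to (3,3)
Step 4: enter (3,3), '.' pass, move down to (4,3)
Step 5: enter (4,3), '.' pass, move down to (5,3)
Step 6: enter (5,3), '.' pass, move down to (6,3)
Step 7: at (6,3) — EXIT via bottom edge, pos 3

Answer: bottom 3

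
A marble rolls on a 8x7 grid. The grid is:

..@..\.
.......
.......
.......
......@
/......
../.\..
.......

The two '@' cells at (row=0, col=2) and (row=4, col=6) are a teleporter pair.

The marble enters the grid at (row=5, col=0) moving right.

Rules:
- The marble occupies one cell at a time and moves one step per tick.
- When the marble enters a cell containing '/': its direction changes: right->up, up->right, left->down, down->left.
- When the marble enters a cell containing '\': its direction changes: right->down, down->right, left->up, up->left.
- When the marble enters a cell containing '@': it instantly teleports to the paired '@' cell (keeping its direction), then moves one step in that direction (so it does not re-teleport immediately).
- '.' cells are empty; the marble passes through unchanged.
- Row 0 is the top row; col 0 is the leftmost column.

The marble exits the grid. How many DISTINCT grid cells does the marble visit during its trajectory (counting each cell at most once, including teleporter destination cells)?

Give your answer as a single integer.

Answer: 6

Derivation:
Step 1: enter (5,0), '/' deflects right->up, move up to (4,0)
Step 2: enter (4,0), '.' pass, move up to (3,0)
Step 3: enter (3,0), '.' pass, move up to (2,0)
Step 4: enter (2,0), '.' pass, move up to (1,0)
Step 5: enter (1,0), '.' pass, move up to (0,0)
Step 6: enter (0,0), '.' pass, move up to (-1,0)
Step 7: at (-1,0) — EXIT via top edge, pos 0
Distinct cells visited: 6 (path length 6)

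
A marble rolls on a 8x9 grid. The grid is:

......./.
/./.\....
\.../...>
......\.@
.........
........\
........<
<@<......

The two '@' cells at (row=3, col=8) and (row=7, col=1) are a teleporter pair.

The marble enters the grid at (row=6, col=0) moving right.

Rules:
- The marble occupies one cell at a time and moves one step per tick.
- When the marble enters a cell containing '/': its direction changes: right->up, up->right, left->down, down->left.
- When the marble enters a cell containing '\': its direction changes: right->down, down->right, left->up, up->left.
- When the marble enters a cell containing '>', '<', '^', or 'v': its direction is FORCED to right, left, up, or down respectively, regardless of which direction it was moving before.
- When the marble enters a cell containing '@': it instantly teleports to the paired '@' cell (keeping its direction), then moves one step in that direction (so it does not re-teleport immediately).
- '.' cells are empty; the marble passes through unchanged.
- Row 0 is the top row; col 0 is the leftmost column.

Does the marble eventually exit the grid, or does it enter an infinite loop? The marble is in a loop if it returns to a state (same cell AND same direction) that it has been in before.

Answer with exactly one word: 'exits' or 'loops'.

Step 1: enter (6,0), '.' pass, move right to (6,1)
Step 2: enter (6,1), '.' pass, move right to (6,2)
Step 3: enter (6,2), '.' pass, move right to (6,3)
Step 4: enter (6,3), '.' pass, move right to (6,4)
Step 5: enter (6,4), '.' pass, move right to (6,5)
Step 6: enter (6,5), '.' pass, move right to (6,6)
Step 7: enter (6,6), '.' pass, move right to (6,7)
Step 8: enter (6,7), '.' pass, move right to (6,8)
Step 9: enter (6,8), '<' forces right->left, move left to (6,7)
Step 10: enter (6,7), '.' pass, move left to (6,6)
Step 11: enter (6,6), '.' pass, move left to (6,5)
Step 12: enter (6,5), '.' pass, move left to (6,4)
Step 13: enter (6,4), '.' pass, move left to (6,3)
Step 14: enter (6,3), '.' pass, move left to (6,2)
Step 15: enter (6,2), '.' pass, move left to (6,1)
Step 16: enter (6,1), '.' pass, move left to (6,0)
Step 17: enter (6,0), '.' pass, move left to (6,-1)
Step 18: at (6,-1) — EXIT via left edge, pos 6

Answer: exits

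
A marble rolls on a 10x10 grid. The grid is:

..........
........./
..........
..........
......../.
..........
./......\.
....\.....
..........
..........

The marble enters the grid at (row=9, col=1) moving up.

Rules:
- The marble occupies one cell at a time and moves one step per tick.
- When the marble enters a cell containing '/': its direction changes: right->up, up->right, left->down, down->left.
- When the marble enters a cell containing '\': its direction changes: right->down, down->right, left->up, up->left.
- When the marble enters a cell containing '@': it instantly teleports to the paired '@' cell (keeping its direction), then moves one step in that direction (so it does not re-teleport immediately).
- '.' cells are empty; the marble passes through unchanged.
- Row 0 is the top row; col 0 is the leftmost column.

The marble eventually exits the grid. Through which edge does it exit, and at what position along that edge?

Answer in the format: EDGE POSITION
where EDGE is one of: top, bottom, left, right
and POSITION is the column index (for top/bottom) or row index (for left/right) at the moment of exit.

Answer: bottom 8

Derivation:
Step 1: enter (9,1), '.' pass, move up to (8,1)
Step 2: enter (8,1), '.' pass, move up to (7,1)
Step 3: enter (7,1), '.' pass, move up to (6,1)
Step 4: enter (6,1), '/' deflects up->right, move right to (6,2)
Step 5: enter (6,2), '.' pass, move right to (6,3)
Step 6: enter (6,3), '.' pass, move right to (6,4)
Step 7: enter (6,4), '.' pass, move right to (6,5)
Step 8: enter (6,5), '.' pass, move right to (6,6)
Step 9: enter (6,6), '.' pass, move right to (6,7)
Step 10: enter (6,7), '.' pass, move right to (6,8)
Step 11: enter (6,8), '\' deflects right->down, move down to (7,8)
Step 12: enter (7,8), '.' pass, move down to (8,8)
Step 13: enter (8,8), '.' pass, move down to (9,8)
Step 14: enter (9,8), '.' pass, move down to (10,8)
Step 15: at (10,8) — EXIT via bottom edge, pos 8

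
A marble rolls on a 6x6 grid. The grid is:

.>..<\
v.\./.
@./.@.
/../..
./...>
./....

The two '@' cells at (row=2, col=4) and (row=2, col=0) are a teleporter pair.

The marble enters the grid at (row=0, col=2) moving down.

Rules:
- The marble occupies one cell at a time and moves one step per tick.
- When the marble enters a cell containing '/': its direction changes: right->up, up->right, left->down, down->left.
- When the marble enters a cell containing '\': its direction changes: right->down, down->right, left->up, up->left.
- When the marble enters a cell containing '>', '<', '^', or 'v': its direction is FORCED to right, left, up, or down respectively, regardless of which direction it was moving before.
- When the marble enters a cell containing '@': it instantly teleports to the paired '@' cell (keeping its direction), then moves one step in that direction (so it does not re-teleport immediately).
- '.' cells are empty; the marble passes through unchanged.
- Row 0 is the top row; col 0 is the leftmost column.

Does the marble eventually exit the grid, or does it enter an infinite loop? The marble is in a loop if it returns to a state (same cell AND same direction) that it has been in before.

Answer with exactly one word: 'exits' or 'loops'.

Step 1: enter (0,2), '.' pass, move down to (1,2)
Step 2: enter (1,2), '\' deflects down->right, move right to (1,3)
Step 3: enter (1,3), '.' pass, move right to (1,4)
Step 4: enter (1,4), '/' deflects right->up, move up to (0,4)
Step 5: enter (0,4), '<' forces up->left, move left to (0,3)
Step 6: enter (0,3), '.' pass, move left to (0,2)
Step 7: enter (0,2), '.' pass, move left to (0,1)
Step 8: enter (0,1), '>' forces left->right, move right to (0,2)
Step 9: enter (0,2), '.' pass, move right to (0,3)
Step 10: enter (0,3), '.' pass, move right to (0,4)
Step 11: enter (0,4), '<' forces right->left, move left to (0,3)
Step 12: at (0,3) dir=left — LOOP DETECTED (seen before)

Answer: loops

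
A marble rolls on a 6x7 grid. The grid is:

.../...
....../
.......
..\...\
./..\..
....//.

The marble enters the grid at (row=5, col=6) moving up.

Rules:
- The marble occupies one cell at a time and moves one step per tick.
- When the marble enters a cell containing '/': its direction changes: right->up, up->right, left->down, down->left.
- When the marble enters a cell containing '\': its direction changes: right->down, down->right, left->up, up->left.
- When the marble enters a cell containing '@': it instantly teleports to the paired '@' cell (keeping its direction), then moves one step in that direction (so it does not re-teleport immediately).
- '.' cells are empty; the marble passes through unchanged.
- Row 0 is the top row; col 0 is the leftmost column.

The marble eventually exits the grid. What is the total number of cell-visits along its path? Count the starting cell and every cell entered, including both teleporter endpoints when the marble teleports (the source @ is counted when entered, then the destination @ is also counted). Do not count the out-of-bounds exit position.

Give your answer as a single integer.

Step 1: enter (5,6), '.' pass, move up to (4,6)
Step 2: enter (4,6), '.' pass, move up to (3,6)
Step 3: enter (3,6), '\' deflects up->left, move left to (3,5)
Step 4: enter (3,5), '.' pass, move left to (3,4)
Step 5: enter (3,4), '.' pass, move left to (3,3)
Step 6: enter (3,3), '.' pass, move left to (3,2)
Step 7: enter (3,2), '\' deflects left->up, move up to (2,2)
Step 8: enter (2,2), '.' pass, move up to (1,2)
Step 9: enter (1,2), '.' pass, move up to (0,2)
Step 10: enter (0,2), '.' pass, move up to (-1,2)
Step 11: at (-1,2) — EXIT via top edge, pos 2
Path length (cell visits): 10

Answer: 10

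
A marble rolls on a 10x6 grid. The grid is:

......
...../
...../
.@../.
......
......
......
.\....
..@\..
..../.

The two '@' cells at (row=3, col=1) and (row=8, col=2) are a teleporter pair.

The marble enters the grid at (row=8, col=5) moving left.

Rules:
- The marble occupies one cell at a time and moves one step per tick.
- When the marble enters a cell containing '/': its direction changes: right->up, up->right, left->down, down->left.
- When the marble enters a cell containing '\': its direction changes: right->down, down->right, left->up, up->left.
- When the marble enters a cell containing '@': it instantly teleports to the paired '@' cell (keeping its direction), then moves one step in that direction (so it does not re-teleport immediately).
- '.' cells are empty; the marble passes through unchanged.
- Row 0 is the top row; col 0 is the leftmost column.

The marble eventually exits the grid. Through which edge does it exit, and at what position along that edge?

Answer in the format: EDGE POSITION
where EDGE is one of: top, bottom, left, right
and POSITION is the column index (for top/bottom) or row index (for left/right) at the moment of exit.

Answer: top 3

Derivation:
Step 1: enter (8,5), '.' pass, move left to (8,4)
Step 2: enter (8,4), '.' pass, move left to (8,3)
Step 3: enter (8,3), '\' deflects left->up, move up to (7,3)
Step 4: enter (7,3), '.' pass, move up to (6,3)
Step 5: enter (6,3), '.' pass, move up to (5,3)
Step 6: enter (5,3), '.' pass, move up to (4,3)
Step 7: enter (4,3), '.' pass, move up to (3,3)
Step 8: enter (3,3), '.' pass, move up to (2,3)
Step 9: enter (2,3), '.' pass, move up to (1,3)
Step 10: enter (1,3), '.' pass, move up to (0,3)
Step 11: enter (0,3), '.' pass, move up to (-1,3)
Step 12: at (-1,3) — EXIT via top edge, pos 3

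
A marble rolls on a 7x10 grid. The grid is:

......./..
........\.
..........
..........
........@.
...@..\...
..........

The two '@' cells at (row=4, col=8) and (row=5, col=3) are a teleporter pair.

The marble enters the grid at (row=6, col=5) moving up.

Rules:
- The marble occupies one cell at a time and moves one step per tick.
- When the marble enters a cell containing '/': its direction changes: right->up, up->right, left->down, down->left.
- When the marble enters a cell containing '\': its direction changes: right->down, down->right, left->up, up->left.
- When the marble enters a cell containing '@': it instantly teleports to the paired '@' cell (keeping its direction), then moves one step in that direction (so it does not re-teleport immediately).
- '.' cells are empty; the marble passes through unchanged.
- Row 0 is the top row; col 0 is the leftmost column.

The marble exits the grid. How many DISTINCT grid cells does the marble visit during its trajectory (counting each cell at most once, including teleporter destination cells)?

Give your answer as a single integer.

Step 1: enter (6,5), '.' pass, move up to (5,5)
Step 2: enter (5,5), '.' pass, move up to (4,5)
Step 3: enter (4,5), '.' pass, move up to (3,5)
Step 4: enter (3,5), '.' pass, move up to (2,5)
Step 5: enter (2,5), '.' pass, move up to (1,5)
Step 6: enter (1,5), '.' pass, move up to (0,5)
Step 7: enter (0,5), '.' pass, move up to (-1,5)
Step 8: at (-1,5) — EXIT via top edge, pos 5
Distinct cells visited: 7 (path length 7)

Answer: 7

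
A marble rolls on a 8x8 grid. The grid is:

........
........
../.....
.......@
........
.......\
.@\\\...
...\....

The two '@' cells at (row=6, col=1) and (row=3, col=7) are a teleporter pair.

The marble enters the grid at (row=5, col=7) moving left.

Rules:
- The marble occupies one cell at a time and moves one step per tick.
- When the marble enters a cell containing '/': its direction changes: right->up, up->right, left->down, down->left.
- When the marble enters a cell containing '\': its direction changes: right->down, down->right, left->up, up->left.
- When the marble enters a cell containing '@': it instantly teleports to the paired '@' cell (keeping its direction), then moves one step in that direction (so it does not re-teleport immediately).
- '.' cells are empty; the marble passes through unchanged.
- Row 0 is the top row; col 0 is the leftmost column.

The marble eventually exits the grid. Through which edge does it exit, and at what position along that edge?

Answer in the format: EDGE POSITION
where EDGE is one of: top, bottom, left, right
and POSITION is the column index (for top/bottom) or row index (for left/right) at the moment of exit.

Step 1: enter (5,7), '\' deflects left->up, move up to (4,7)
Step 2: enter (4,7), '.' pass, move up to (3,7)
Step 3: enter (3,7), '@' teleport (3,7)->(6,1), also enter (6,1), move up to (5,1)
Step 4: enter (5,1), '.' pass, move up to (4,1)
Step 5: enter (4,1), '.' pass, move up to (3,1)
Step 6: enter (3,1), '.' pass, move up to (2,1)
Step 7: enter (2,1), '.' pass, move up to (1,1)
Step 8: enter (1,1), '.' pass, move up to (0,1)
Step 9: enter (0,1), '.' pass, move up to (-1,1)
Step 10: at (-1,1) — EXIT via top edge, pos 1

Answer: top 1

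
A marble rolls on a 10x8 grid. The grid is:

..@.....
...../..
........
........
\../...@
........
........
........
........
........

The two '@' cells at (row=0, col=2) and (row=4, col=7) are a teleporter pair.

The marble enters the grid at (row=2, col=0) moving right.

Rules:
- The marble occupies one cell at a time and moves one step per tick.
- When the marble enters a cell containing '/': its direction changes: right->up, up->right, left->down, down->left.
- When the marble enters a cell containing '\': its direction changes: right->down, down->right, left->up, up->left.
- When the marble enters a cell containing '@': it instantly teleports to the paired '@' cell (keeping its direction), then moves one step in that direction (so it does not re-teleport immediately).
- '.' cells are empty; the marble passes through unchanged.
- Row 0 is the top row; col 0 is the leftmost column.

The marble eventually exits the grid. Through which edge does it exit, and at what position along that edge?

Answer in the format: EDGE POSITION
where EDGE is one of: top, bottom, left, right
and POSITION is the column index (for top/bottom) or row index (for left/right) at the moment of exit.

Step 1: enter (2,0), '.' pass, move right to (2,1)
Step 2: enter (2,1), '.' pass, move right to (2,2)
Step 3: enter (2,2), '.' pass, move right to (2,3)
Step 4: enter (2,3), '.' pass, move right to (2,4)
Step 5: enter (2,4), '.' pass, move right to (2,5)
Step 6: enter (2,5), '.' pass, move right to (2,6)
Step 7: enter (2,6), '.' pass, move right to (2,7)
Step 8: enter (2,7), '.' pass, move right to (2,8)
Step 9: at (2,8) — EXIT via right edge, pos 2

Answer: right 2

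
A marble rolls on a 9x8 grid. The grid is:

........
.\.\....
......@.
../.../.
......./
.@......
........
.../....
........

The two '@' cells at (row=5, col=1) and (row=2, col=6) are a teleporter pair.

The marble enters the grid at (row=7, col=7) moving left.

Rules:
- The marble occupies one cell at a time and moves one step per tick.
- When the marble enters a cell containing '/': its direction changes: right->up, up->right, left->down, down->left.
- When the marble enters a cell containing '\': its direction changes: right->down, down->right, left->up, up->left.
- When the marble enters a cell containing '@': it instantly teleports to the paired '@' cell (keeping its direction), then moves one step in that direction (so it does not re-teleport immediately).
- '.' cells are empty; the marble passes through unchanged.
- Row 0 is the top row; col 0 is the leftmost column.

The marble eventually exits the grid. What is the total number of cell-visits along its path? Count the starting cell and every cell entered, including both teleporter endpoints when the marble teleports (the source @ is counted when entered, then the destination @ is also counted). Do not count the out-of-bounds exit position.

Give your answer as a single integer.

Answer: 6

Derivation:
Step 1: enter (7,7), '.' pass, move left to (7,6)
Step 2: enter (7,6), '.' pass, move left to (7,5)
Step 3: enter (7,5), '.' pass, move left to (7,4)
Step 4: enter (7,4), '.' pass, move left to (7,3)
Step 5: enter (7,3), '/' deflects left->down, move down to (8,3)
Step 6: enter (8,3), '.' pass, move down to (9,3)
Step 7: at (9,3) — EXIT via bottom edge, pos 3
Path length (cell visits): 6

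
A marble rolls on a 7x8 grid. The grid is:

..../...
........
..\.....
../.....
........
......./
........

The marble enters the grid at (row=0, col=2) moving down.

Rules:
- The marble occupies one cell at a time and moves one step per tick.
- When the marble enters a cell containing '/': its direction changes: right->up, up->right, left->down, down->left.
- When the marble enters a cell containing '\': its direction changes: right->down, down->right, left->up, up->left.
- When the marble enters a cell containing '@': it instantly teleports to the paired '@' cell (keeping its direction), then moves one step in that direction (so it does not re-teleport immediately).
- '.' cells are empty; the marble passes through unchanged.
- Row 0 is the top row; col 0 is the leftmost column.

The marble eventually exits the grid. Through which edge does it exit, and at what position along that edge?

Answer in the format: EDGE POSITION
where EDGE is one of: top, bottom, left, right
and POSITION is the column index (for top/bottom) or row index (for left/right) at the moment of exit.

Answer: right 2

Derivation:
Step 1: enter (0,2), '.' pass, move down to (1,2)
Step 2: enter (1,2), '.' pass, move down to (2,2)
Step 3: enter (2,2), '\' deflects down->right, move right to (2,3)
Step 4: enter (2,3), '.' pass, move right to (2,4)
Step 5: enter (2,4), '.' pass, move right to (2,5)
Step 6: enter (2,5), '.' pass, move right to (2,6)
Step 7: enter (2,6), '.' pass, move right to (2,7)
Step 8: enter (2,7), '.' pass, move right to (2,8)
Step 9: at (2,8) — EXIT via right edge, pos 2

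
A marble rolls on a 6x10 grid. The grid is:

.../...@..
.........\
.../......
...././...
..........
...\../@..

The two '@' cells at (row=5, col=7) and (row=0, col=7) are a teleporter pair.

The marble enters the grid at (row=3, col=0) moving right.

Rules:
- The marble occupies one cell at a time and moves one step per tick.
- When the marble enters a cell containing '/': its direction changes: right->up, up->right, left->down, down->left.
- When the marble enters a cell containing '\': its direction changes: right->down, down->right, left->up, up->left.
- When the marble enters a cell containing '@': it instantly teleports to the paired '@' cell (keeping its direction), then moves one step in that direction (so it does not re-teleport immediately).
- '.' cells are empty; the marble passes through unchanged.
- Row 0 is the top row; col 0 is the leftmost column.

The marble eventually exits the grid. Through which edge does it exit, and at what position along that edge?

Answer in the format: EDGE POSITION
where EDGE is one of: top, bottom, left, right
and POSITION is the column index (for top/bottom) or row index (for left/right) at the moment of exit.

Answer: top 4

Derivation:
Step 1: enter (3,0), '.' pass, move right to (3,1)
Step 2: enter (3,1), '.' pass, move right to (3,2)
Step 3: enter (3,2), '.' pass, move right to (3,3)
Step 4: enter (3,3), '.' pass, move right to (3,4)
Step 5: enter (3,4), '/' deflects right->up, move up to (2,4)
Step 6: enter (2,4), '.' pass, move up to (1,4)
Step 7: enter (1,4), '.' pass, move up to (0,4)
Step 8: enter (0,4), '.' pass, move up to (-1,4)
Step 9: at (-1,4) — EXIT via top edge, pos 4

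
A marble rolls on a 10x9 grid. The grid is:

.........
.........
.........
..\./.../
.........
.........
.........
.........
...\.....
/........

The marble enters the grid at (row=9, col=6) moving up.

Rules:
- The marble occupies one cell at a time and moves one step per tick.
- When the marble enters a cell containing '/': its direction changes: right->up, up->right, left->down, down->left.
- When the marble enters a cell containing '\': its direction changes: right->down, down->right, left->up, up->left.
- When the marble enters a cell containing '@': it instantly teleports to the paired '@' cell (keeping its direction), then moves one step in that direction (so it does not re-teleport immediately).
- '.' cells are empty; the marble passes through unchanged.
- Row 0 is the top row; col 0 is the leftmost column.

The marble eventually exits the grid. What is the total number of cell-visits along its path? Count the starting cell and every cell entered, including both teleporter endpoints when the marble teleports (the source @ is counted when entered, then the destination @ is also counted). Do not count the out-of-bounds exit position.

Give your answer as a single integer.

Step 1: enter (9,6), '.' pass, move up to (8,6)
Step 2: enter (8,6), '.' pass, move up to (7,6)
Step 3: enter (7,6), '.' pass, move up to (6,6)
Step 4: enter (6,6), '.' pass, move up to (5,6)
Step 5: enter (5,6), '.' pass, move up to (4,6)
Step 6: enter (4,6), '.' pass, move up to (3,6)
Step 7: enter (3,6), '.' pass, move up to (2,6)
Step 8: enter (2,6), '.' pass, move up to (1,6)
Step 9: enter (1,6), '.' pass, move up to (0,6)
Step 10: enter (0,6), '.' pass, move up to (-1,6)
Step 11: at (-1,6) — EXIT via top edge, pos 6
Path length (cell visits): 10

Answer: 10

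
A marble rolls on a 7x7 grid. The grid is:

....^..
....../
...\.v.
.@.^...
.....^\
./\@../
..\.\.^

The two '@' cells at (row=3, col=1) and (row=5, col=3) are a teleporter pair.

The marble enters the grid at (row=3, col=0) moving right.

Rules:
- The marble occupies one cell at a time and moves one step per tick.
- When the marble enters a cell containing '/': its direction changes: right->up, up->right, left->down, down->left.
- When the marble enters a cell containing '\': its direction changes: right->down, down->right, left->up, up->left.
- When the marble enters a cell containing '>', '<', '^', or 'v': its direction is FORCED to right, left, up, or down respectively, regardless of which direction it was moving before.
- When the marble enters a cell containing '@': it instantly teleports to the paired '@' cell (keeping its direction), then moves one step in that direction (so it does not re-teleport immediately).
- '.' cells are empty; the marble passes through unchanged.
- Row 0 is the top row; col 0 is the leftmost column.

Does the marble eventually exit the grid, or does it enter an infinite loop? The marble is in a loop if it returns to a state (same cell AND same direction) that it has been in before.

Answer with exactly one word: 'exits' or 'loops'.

Step 1: enter (3,0), '.' pass, move right to (3,1)
Step 2: enter (3,1), '@' teleport (3,1)->(5,3), also enter (5,3), move right to (5,4)
Step 3: enter (5,4), '.' pass, move right to (5,5)
Step 4: enter (5,5), '.' pass, move right to (5,6)
Step 5: enter (5,6), '/' deflects right->up, move up to (4,6)
Step 6: enter (4,6), '\' deflects up->left, move left to (4,5)
Step 7: enter (4,5), '^' forces left->up, move up to (3,5)
Step 8: enter (3,5), '.' pass, move up to (2,5)
Step 9: enter (2,5), 'v' forces up->down, move down to (3,5)
Step 10: enter (3,5), '.' pass, move down to (4,5)
Step 11: enter (4,5), '^' forces down->up, move up to (3,5)
Step 12: at (3,5) dir=up — LOOP DETECTED (seen before)

Answer: loops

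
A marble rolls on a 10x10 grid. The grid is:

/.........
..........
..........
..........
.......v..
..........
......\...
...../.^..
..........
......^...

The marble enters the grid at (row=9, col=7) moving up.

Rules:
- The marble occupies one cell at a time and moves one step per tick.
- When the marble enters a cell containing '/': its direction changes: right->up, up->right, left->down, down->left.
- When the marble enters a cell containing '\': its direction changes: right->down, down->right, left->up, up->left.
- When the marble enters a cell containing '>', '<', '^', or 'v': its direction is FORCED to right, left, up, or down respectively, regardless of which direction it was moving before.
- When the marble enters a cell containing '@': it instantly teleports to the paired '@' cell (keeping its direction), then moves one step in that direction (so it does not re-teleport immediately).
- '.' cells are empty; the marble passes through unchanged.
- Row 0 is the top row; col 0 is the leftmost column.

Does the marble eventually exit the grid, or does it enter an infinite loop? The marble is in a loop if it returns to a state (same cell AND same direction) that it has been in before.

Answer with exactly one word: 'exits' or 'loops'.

Step 1: enter (9,7), '.' pass, move up to (8,7)
Step 2: enter (8,7), '.' pass, move up to (7,7)
Step 3: enter (7,7), '^' forces up->up, move up to (6,7)
Step 4: enter (6,7), '.' pass, move up to (5,7)
Step 5: enter (5,7), '.' pass, move up to (4,7)
Step 6: enter (4,7), 'v' forces up->down, move down to (5,7)
Step 7: enter (5,7), '.' pass, move down to (6,7)
Step 8: enter (6,7), '.' pass, move down to (7,7)
Step 9: enter (7,7), '^' forces down->up, move up to (6,7)
Step 10: at (6,7) dir=up — LOOP DETECTED (seen before)

Answer: loops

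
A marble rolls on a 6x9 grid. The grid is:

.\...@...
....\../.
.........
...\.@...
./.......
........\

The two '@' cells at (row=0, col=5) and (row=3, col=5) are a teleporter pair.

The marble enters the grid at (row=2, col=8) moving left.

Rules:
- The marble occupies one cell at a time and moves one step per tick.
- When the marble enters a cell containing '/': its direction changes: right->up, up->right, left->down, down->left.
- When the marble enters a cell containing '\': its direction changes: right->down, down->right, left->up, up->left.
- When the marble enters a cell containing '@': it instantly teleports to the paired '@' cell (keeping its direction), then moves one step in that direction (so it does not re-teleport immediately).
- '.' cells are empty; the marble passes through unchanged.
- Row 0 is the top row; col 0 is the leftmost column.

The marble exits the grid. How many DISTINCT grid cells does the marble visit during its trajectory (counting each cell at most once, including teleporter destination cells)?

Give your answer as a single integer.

Step 1: enter (2,8), '.' pass, move left to (2,7)
Step 2: enter (2,7), '.' pass, move left to (2,6)
Step 3: enter (2,6), '.' pass, move left to (2,5)
Step 4: enter (2,5), '.' pass, move left to (2,4)
Step 5: enter (2,4), '.' pass, move left to (2,3)
Step 6: enter (2,3), '.' pass, move left to (2,2)
Step 7: enter (2,2), '.' pass, move left to (2,1)
Step 8: enter (2,1), '.' pass, move left to (2,0)
Step 9: enter (2,0), '.' pass, move left to (2,-1)
Step 10: at (2,-1) — EXIT via left edge, pos 2
Distinct cells visited: 9 (path length 9)

Answer: 9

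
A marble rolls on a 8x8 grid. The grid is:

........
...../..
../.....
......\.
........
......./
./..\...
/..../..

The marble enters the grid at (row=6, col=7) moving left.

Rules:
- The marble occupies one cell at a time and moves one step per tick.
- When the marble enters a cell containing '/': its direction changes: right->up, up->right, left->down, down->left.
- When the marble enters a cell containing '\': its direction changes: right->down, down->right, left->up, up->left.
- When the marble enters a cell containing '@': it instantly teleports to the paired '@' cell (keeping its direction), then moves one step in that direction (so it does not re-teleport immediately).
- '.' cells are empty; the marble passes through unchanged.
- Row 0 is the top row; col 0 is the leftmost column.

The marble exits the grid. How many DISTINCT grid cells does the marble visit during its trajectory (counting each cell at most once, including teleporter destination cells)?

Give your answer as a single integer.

Answer: 10

Derivation:
Step 1: enter (6,7), '.' pass, move left to (6,6)
Step 2: enter (6,6), '.' pass, move left to (6,5)
Step 3: enter (6,5), '.' pass, move left to (6,4)
Step 4: enter (6,4), '\' deflects left->up, move up to (5,4)
Step 5: enter (5,4), '.' pass, move up to (4,4)
Step 6: enter (4,4), '.' pass, move up to (3,4)
Step 7: enter (3,4), '.' pass, move up to (2,4)
Step 8: enter (2,4), '.' pass, move up to (1,4)
Step 9: enter (1,4), '.' pass, move up to (0,4)
Step 10: enter (0,4), '.' pass, move up to (-1,4)
Step 11: at (-1,4) — EXIT via top edge, pos 4
Distinct cells visited: 10 (path length 10)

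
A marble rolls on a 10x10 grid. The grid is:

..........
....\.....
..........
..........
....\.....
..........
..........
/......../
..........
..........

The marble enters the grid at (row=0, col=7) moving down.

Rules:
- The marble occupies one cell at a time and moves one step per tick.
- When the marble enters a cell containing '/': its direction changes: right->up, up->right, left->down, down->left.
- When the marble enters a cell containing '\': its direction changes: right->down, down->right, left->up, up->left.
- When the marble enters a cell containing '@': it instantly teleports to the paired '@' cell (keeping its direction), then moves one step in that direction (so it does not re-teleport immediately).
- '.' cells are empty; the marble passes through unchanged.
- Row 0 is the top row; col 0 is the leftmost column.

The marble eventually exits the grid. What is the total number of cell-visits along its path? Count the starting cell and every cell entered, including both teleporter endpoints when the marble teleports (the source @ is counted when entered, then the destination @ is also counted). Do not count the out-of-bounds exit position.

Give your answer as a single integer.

Answer: 10

Derivation:
Step 1: enter (0,7), '.' pass, move down to (1,7)
Step 2: enter (1,7), '.' pass, move down to (2,7)
Step 3: enter (2,7), '.' pass, move down to (3,7)
Step 4: enter (3,7), '.' pass, move down to (4,7)
Step 5: enter (4,7), '.' pass, move down to (5,7)
Step 6: enter (5,7), '.' pass, move down to (6,7)
Step 7: enter (6,7), '.' pass, move down to (7,7)
Step 8: enter (7,7), '.' pass, move down to (8,7)
Step 9: enter (8,7), '.' pass, move down to (9,7)
Step 10: enter (9,7), '.' pass, move down to (10,7)
Step 11: at (10,7) — EXIT via bottom edge, pos 7
Path length (cell visits): 10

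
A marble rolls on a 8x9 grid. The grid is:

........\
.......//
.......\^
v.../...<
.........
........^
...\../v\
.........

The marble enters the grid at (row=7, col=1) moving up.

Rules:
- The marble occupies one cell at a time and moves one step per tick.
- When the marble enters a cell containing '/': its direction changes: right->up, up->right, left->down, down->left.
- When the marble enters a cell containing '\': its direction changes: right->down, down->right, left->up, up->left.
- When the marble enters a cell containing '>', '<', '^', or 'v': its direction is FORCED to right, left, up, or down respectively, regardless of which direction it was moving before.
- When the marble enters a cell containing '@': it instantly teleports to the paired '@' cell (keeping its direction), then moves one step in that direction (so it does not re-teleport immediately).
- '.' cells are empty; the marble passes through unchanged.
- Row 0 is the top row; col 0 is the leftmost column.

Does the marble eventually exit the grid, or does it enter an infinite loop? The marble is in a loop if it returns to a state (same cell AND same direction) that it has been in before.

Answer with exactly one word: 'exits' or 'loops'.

Answer: exits

Derivation:
Step 1: enter (7,1), '.' pass, move up to (6,1)
Step 2: enter (6,1), '.' pass, move up to (5,1)
Step 3: enter (5,1), '.' pass, move up to (4,1)
Step 4: enter (4,1), '.' pass, move up to (3,1)
Step 5: enter (3,1), '.' pass, move up to (2,1)
Step 6: enter (2,1), '.' pass, move up to (1,1)
Step 7: enter (1,1), '.' pass, move up to (0,1)
Step 8: enter (0,1), '.' pass, move up to (-1,1)
Step 9: at (-1,1) — EXIT via top edge, pos 1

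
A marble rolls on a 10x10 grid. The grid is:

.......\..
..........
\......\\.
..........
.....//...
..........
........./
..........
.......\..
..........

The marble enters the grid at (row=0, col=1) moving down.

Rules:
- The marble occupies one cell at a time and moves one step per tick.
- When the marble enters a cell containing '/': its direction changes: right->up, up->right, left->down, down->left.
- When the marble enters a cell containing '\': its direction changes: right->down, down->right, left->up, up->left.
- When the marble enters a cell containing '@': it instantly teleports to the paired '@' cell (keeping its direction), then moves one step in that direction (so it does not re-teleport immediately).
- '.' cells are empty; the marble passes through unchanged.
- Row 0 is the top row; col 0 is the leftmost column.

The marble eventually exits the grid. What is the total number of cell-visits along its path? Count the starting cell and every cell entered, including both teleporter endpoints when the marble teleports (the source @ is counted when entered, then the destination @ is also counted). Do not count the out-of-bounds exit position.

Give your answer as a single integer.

Step 1: enter (0,1), '.' pass, move down to (1,1)
Step 2: enter (1,1), '.' pass, move down to (2,1)
Step 3: enter (2,1), '.' pass, move down to (3,1)
Step 4: enter (3,1), '.' pass, move down to (4,1)
Step 5: enter (4,1), '.' pass, move down to (5,1)
Step 6: enter (5,1), '.' pass, move down to (6,1)
Step 7: enter (6,1), '.' pass, move down to (7,1)
Step 8: enter (7,1), '.' pass, move down to (8,1)
Step 9: enter (8,1), '.' pass, move down to (9,1)
Step 10: enter (9,1), '.' pass, move down to (10,1)
Step 11: at (10,1) — EXIT via bottom edge, pos 1
Path length (cell visits): 10

Answer: 10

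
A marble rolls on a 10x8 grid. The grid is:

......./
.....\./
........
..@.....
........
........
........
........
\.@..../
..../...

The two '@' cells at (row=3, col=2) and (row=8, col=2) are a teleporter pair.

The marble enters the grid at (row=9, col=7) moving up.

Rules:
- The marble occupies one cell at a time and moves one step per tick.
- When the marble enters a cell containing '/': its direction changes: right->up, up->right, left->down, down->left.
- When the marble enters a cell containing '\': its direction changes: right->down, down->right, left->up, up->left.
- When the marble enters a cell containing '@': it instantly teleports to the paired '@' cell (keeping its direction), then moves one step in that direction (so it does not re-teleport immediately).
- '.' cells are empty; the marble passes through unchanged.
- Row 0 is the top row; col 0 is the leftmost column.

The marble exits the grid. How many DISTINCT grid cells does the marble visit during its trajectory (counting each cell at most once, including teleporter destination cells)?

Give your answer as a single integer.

Answer: 2

Derivation:
Step 1: enter (9,7), '.' pass, move up to (8,7)
Step 2: enter (8,7), '/' deflects up->right, move right to (8,8)
Step 3: at (8,8) — EXIT via right edge, pos 8
Distinct cells visited: 2 (path length 2)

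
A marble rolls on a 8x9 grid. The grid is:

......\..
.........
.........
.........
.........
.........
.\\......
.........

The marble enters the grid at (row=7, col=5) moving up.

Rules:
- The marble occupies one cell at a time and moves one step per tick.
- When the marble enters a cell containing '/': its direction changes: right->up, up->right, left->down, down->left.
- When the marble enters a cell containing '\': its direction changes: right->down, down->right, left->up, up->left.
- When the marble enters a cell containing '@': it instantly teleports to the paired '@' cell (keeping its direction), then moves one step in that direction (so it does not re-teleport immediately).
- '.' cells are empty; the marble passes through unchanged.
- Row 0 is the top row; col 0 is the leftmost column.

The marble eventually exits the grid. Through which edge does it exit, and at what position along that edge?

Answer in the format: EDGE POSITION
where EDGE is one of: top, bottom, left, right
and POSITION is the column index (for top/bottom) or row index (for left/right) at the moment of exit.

Answer: top 5

Derivation:
Step 1: enter (7,5), '.' pass, move up to (6,5)
Step 2: enter (6,5), '.' pass, move up to (5,5)
Step 3: enter (5,5), '.' pass, move up to (4,5)
Step 4: enter (4,5), '.' pass, move up to (3,5)
Step 5: enter (3,5), '.' pass, move up to (2,5)
Step 6: enter (2,5), '.' pass, move up to (1,5)
Step 7: enter (1,5), '.' pass, move up to (0,5)
Step 8: enter (0,5), '.' pass, move up to (-1,5)
Step 9: at (-1,5) — EXIT via top edge, pos 5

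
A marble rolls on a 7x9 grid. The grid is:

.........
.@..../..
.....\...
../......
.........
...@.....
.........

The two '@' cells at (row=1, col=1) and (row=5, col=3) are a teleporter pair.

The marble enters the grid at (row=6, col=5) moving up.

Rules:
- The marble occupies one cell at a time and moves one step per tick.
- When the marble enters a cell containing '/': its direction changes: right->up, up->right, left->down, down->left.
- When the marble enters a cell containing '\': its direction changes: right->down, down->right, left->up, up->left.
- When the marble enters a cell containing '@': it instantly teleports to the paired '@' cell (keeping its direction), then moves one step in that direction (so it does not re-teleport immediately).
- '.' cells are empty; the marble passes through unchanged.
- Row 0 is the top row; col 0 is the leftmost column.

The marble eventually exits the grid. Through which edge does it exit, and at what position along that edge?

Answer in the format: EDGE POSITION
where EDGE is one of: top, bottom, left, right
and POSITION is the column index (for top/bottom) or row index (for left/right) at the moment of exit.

Answer: left 2

Derivation:
Step 1: enter (6,5), '.' pass, move up to (5,5)
Step 2: enter (5,5), '.' pass, move up to (4,5)
Step 3: enter (4,5), '.' pass, move up to (3,5)
Step 4: enter (3,5), '.' pass, move up to (2,5)
Step 5: enter (2,5), '\' deflects up->left, move left to (2,4)
Step 6: enter (2,4), '.' pass, move left to (2,3)
Step 7: enter (2,3), '.' pass, move left to (2,2)
Step 8: enter (2,2), '.' pass, move left to (2,1)
Step 9: enter (2,1), '.' pass, move left to (2,0)
Step 10: enter (2,0), '.' pass, move left to (2,-1)
Step 11: at (2,-1) — EXIT via left edge, pos 2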